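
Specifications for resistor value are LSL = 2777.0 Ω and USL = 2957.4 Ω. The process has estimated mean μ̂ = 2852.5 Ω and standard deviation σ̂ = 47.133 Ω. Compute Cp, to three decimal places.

0.638

Cp = (USL − LSL) / (6σ̂) = (2957.4 − 2777.0) / (6 × 47.133) = 180.4000 / 282.7980 = 0.6379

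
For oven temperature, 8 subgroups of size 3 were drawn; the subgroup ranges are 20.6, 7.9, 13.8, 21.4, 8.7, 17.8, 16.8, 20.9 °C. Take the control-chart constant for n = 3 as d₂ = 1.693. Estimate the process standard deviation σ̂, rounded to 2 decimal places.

R̄ = (20.6 + 7.9 + 13.8 + 21.4 + 8.7 + 17.8 + 16.8 + 20.9) / 8 = 15.9875
σ̂ = R̄ / d₂ = 15.9875 / 1.693 = 9.4433

9.44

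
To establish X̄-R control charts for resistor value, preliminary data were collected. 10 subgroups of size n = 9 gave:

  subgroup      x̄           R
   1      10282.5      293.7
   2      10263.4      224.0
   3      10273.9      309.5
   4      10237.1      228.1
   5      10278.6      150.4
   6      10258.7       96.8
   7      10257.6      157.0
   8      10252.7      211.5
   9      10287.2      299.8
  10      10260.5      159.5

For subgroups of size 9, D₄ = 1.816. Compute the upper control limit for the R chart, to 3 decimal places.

R̄ = (293.7 + 224.0 + 309.5 + 228.1 + 150.4 + 96.8 + 157.0 + 211.5 + 299.8 + 159.5) / 10 = 2130.3000 / 10 = 213.0300
UCL_R = D₄·R̄ = 1.816 × 213.0300 = 386.8625

386.862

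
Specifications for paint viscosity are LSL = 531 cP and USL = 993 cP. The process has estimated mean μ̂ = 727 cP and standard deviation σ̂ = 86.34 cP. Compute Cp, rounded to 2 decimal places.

Cp = (USL − LSL) / (6σ̂) = (993 − 531) / (6 × 86.34) = 462.0000 / 518.0400 = 0.8918

0.89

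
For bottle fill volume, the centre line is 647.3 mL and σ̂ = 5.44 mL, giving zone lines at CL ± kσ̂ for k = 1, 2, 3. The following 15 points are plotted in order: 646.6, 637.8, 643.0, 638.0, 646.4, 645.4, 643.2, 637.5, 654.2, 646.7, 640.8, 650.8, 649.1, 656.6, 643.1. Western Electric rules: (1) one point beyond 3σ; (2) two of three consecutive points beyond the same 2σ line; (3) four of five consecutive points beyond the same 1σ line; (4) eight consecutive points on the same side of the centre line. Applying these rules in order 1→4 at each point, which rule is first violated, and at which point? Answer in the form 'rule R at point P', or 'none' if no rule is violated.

rule 4 at point 8

Zone of each point (C = within 1σ̂, B = 1σ̂–2σ̂, A = 2σ̂–3σ̂, * = beyond 3σ̂; sign = side of CL): 1:-C, 2:-B, 3:-C, 4:-B, 5:-C, 6:-C, 7:-C, 8:-B, 9:+B, 10:-C, 11:-B, 12:+C, 13:+C, 14:+B, 15:-C
Rule 4 (eight consecutive points on the same side of the centre line) is satisfied at point 8.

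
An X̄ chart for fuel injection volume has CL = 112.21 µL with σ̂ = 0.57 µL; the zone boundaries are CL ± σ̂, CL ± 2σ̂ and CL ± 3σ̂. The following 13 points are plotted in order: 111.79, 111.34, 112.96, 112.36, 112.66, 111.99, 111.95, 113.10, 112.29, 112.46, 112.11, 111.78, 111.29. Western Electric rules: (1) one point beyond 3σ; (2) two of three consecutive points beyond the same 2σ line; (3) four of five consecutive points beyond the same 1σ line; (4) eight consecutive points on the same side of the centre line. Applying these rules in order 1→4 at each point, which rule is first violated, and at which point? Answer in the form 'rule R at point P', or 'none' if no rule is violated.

none

Zone of each point (C = within 1σ̂, B = 1σ̂–2σ̂, A = 2σ̂–3σ̂, * = beyond 3σ̂; sign = side of CL): 1:-C, 2:-B, 3:+B, 4:+C, 5:+C, 6:-C, 7:-C, 8:+B, 9:+C, 10:+C, 11:-C, 12:-C, 13:-B
No rule fires across all 13 points.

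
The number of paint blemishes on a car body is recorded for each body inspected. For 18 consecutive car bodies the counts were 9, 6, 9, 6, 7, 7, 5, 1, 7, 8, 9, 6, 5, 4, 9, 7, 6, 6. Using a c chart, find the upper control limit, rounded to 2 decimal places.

14.15

c̄ = (9 + 6 + 9 + 6 + 7 + 7 + 5 + 1 + 7 + 8 + 9 + 6 + 5 + 4 + 9 + 7 + 6 + 6) / 18 = 117 / 18 = 6.5000
UCL = c̄ + 3√c̄ = 6.5000 + 3 × √6.5000 = 6.5000 + 3 × 2.5495 = 14.1485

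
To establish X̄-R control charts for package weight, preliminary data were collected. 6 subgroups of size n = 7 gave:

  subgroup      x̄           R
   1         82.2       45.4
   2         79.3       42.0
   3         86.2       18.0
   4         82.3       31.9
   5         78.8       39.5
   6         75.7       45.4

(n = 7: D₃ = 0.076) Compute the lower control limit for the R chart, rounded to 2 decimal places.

2.81

R̄ = (45.4 + 42.0 + 18.0 + 31.9 + 39.5 + 45.4) / 6 = 222.2000 / 6 = 37.0333
LCL_R = D₃·R̄ = 0.076 × 37.0333 = 2.8145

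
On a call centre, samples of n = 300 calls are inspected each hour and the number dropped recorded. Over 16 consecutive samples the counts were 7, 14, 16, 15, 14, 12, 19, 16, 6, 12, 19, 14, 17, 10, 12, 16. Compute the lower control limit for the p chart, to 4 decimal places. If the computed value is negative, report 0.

p̄ = Σdᵢ / (k·n) = 219 / (16 × 300) = 0.04562
LCL = p̄ − 3·√(p̄(1−p̄)/n) = 0.04562 − 3 × 0.01205 = 0.00948

0.0095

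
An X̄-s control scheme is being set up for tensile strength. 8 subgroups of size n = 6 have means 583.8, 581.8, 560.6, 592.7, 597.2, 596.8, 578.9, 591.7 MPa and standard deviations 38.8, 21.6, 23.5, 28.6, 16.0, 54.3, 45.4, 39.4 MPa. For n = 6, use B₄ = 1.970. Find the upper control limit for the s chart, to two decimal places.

65.90

s̄ = (38.8 + 21.6 + 23.5 + 28.6 + 16.0 + 54.3 + 45.4 + 39.4) / 8 = 33.4500
UCL_s = B₄·s̄ = 1.970 × 33.4500 = 65.8965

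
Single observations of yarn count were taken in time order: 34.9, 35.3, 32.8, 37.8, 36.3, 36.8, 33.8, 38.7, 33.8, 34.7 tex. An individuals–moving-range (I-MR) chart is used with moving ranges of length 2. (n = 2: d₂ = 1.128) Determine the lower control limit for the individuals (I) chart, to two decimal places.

28.52

X̄ = (34.9 + 35.3 + 32.8 + 37.8 + 36.3 + 36.8 + 33.8 + 38.7 + 33.8 + 34.7) / 10 = 35.4900
Moving ranges: 0.4, 2.5, 5.0, 1.5, 0.5, 3.0, 4.9, 4.9, 0.9; M̄R̄ = 23.6000 / 9 = 2.6222
LCL = X̄ − 3·M̄R̄/d₂ = 35.4900 − 3 × 2.6222 / 1.128 = 28.5160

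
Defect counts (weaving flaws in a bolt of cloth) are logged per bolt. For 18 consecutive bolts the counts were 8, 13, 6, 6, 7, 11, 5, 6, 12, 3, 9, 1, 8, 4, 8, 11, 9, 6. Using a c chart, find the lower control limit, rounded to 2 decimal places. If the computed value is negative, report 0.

c̄ = (8 + 13 + 6 + 6 + 7 + 11 + 5 + 6 + 12 + 3 + 9 + 1 + 8 + 4 + 8 + 11 + 9 + 6) / 18 = 133 / 18 = 7.3889
LCL = c̄ − 3√c̄ = 7.3889 − 3 × 2.7183 = -0.7659 → 0 (cannot be negative)

0.00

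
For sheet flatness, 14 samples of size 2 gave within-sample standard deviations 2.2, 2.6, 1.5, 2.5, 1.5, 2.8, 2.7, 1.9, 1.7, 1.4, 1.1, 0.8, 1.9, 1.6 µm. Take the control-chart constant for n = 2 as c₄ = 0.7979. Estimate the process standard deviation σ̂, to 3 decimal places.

2.345

s̄ = (2.2 + 2.6 + 1.5 + 2.5 + 1.5 + 2.8 + 2.7 + 1.9 + 1.7 + 1.4 + 1.1 + 0.8 + 1.9 + 1.6) / 14 = 1.8714
σ̂ = s̄ / c₄ = 1.8714 / 0.7979 = 2.3454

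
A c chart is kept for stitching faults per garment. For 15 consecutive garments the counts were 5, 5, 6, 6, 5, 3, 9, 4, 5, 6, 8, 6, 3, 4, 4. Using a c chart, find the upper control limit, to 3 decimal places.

c̄ = (5 + 5 + 6 + 6 + 5 + 3 + 9 + 4 + 5 + 6 + 8 + 6 + 3 + 4 + 4) / 15 = 79 / 15 = 5.2667
UCL = c̄ + 3√c̄ = 5.2667 + 3 × √5.2667 = 5.2667 + 3 × 2.2949 = 12.1514

12.151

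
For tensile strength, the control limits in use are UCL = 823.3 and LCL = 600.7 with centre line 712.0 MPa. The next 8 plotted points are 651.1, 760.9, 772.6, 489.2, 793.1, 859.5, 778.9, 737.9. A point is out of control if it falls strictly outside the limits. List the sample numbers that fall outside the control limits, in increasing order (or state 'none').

4, 6

Compare each point to [600.7, 823.3]: sample 4 = 489.2 < LCL; sample 6 = 859.5 > UCL.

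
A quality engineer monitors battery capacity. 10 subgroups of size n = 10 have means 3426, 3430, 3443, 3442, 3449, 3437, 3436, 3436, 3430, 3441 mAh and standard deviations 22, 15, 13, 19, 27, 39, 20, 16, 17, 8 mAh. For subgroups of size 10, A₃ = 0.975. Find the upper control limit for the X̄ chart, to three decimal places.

3456.110

X̄̄ = (3426 + 3430 + 3443 + 3442 + 3449 + 3437 + 3436 + 3436 + 3430 + 3441) / 10 = 3437.0000
s̄ = (22 + 15 + 13 + 19 + 27 + 39 + 20 + 16 + 17 + 8) / 10 = 19.6000
UCL = X̄̄ + A₃·s̄ = 3437.0000 + 0.975 × 19.6000 = 3456.1100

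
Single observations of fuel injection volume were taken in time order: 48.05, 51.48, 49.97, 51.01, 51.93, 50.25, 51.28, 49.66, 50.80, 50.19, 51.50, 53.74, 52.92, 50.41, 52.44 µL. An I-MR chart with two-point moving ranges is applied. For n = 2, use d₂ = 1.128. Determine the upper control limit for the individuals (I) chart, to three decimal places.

X̄ = (48.05 + 51.48 + 49.97 + 51.01 + 51.93 + 50.25 + 51.28 + 49.66 + 50.80 + 50.19 + 51.50 + 53.74 + 52.92 + 50.41 + 52.44) / 15 = 51.0420
Moving ranges: 3.43, 1.51, 1.04, 0.92, 1.68, 1.03, 1.62, 1.14, 0.61, 1.31, 2.24, 0.82, 2.51, 2.03; M̄R̄ = 21.8900 / 14 = 1.5636
UCL = X̄ + 3·M̄R̄/d₂ = 51.0420 + 3 × 1.5636 / 1.128 = 55.2004

55.200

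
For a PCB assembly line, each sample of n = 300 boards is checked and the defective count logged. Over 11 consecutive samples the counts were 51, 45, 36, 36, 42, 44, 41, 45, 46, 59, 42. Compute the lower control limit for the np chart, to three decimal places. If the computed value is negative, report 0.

p̄ = Σdᵢ / (k·n) = 487 / (11 × 300) = 0.14758
LCL = np̄ − 3·√(np̄(1−p̄)) = 44.2727 − 3 × 6.1432 = 25.8431

25.843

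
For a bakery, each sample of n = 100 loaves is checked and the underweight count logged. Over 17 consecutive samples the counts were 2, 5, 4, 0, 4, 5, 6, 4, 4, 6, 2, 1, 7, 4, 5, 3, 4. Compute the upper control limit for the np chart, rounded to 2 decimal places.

p̄ = Σdᵢ / (k·n) = 66 / (17 × 100) = 0.03882
UCL = np̄ + 3·√(np̄(1−p̄)) = 3.8824 + 3 × √(3.8824×0.96118) = 3.8824 + 3 × 1.9317 = 9.6776

9.68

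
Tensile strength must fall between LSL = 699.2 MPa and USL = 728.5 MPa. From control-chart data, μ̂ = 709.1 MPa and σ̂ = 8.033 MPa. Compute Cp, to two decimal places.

0.61

Cp = (USL − LSL) / (6σ̂) = (728.5 − 699.2) / (6 × 8.033) = 29.3000 / 48.1980 = 0.6079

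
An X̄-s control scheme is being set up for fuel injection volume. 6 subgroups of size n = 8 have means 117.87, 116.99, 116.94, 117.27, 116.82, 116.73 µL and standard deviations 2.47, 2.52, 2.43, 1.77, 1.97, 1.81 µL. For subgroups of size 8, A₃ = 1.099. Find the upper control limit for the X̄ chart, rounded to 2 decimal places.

119.48

X̄̄ = (117.87 + 116.99 + 116.94 + 117.27 + 116.82 + 116.73) / 6 = 117.1033
s̄ = (2.47 + 2.52 + 2.43 + 1.77 + 1.97 + 1.81) / 6 = 2.1617
UCL = X̄̄ + A₃·s̄ = 117.1033 + 1.099 × 2.1617 = 119.4790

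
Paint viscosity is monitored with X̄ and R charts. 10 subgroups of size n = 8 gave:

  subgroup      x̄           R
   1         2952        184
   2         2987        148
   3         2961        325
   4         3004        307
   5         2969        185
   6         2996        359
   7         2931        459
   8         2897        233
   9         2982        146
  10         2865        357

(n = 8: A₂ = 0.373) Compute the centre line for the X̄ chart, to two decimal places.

2954.40

X̄̄ = (2952 + 2987 + 2961 + 3004 + 2969 + 2996 + 2931 + 2897 + 2982 + 2865) / 10 = 29544.0000 / 10 = 2954.4000
CL = X̄̄ = 2954.4000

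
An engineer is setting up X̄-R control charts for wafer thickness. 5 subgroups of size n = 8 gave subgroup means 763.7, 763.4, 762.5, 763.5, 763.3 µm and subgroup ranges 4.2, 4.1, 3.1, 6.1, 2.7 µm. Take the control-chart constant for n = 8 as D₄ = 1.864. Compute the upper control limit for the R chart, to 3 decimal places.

7.531

R̄ = (4.2 + 4.1 + 3.1 + 6.1 + 2.7) / 5 = 20.2000 / 5 = 4.0400
UCL_R = D₄·R̄ = 1.864 × 4.0400 = 7.5306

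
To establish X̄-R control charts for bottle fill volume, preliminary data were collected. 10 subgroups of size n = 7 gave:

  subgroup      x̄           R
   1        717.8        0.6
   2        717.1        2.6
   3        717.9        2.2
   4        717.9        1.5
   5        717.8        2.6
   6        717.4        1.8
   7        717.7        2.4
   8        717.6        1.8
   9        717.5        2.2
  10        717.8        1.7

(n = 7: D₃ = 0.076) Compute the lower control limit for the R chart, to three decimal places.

0.147

R̄ = (0.6 + 2.6 + 2.2 + 1.5 + 2.6 + 1.8 + 2.4 + 1.8 + 2.2 + 1.7) / 10 = 19.4000 / 10 = 1.9400
LCL_R = D₃·R̄ = 0.076 × 1.9400 = 0.1474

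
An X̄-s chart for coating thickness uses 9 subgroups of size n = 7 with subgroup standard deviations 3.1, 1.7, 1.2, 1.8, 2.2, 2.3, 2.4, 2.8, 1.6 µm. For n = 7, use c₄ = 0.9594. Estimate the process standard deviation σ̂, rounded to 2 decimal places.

s̄ = (3.1 + 1.7 + 1.2 + 1.8 + 2.2 + 2.3 + 2.4 + 2.8 + 1.6) / 9 = 2.1222
σ̂ = s̄ / c₄ = 2.1222 / 0.9594 = 2.2120

2.21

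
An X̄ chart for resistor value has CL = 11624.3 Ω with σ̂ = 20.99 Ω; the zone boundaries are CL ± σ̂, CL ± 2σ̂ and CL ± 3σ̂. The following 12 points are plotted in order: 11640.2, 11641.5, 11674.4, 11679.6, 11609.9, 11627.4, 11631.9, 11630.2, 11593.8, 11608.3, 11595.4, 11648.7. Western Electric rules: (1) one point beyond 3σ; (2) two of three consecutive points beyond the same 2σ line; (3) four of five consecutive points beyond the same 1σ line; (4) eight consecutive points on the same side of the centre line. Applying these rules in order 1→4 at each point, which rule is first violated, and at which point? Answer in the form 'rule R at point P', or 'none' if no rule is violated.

Zone of each point (C = within 1σ̂, B = 1σ̂–2σ̂, A = 2σ̂–3σ̂, * = beyond 3σ̂; sign = side of CL): 1:+C, 2:+C, 3:+A, 4:+A, 5:-C, 6:+C, 7:+C, 8:+C, 9:-B, 10:-C, 11:-B, 12:+B
Rule 2 (two of three consecutive points beyond the same 2σ limit) is satisfied at point 4.

rule 2 at point 4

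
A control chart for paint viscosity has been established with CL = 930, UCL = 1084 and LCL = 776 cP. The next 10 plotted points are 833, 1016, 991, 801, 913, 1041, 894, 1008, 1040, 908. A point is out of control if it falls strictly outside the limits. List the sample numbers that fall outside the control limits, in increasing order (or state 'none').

All 10 points lie within [776, 1084].

none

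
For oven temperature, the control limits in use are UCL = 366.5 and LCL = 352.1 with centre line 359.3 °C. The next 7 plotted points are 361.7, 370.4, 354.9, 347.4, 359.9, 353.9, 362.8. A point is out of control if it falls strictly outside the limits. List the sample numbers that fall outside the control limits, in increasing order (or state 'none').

Compare each point to [352.1, 366.5]: sample 2 = 370.4 > UCL; sample 4 = 347.4 < LCL.

2, 4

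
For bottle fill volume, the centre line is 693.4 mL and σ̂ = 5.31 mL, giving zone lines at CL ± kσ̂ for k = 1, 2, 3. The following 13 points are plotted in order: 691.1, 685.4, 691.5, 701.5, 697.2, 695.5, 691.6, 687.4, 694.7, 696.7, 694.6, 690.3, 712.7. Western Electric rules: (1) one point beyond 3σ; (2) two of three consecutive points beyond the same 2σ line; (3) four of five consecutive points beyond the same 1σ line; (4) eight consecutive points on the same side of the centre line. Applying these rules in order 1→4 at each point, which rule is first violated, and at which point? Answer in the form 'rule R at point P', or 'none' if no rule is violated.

rule 1 at point 13

Zone of each point (C = within 1σ̂, B = 1σ̂–2σ̂, A = 2σ̂–3σ̂, * = beyond 3σ̂; sign = side of CL): 1:-C, 2:-B, 3:-C, 4:+B, 5:+C, 6:+C, 7:-C, 8:-B, 9:+C, 10:+C, 11:+C, 12:-C, 13:+*
Rule 1 (one point beyond the 3σ limits) is satisfied at point 13.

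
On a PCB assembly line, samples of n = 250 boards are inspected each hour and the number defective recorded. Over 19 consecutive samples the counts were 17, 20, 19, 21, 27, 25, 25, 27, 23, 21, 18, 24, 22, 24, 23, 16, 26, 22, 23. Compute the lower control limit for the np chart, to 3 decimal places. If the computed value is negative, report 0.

8.753

p̄ = Σdᵢ / (k·n) = 423 / (19 × 250) = 0.08905
LCL = np̄ − 3·√(np̄(1−p̄)) = 22.2632 − 3 × 4.5034 = 8.7530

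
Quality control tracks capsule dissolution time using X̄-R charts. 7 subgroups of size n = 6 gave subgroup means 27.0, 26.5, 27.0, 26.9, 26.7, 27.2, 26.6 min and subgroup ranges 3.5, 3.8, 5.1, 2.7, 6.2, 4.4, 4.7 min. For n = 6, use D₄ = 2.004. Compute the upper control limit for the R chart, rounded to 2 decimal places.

R̄ = (3.5 + 3.8 + 5.1 + 2.7 + 6.2 + 4.4 + 4.7) / 7 = 30.4000 / 7 = 4.3429
UCL_R = D₄·R̄ = 2.004 × 4.3429 = 8.7031

8.70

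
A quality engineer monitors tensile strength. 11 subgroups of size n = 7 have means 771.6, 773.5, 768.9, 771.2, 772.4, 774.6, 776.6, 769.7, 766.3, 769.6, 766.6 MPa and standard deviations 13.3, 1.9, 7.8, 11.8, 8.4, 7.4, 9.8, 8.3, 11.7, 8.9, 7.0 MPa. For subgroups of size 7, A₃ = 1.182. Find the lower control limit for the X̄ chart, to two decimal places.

760.65

X̄̄ = (771.6 + 773.5 + 768.9 + 771.2 + 772.4 + 774.6 + 776.6 + 769.7 + 766.3 + 769.6 + 766.6) / 11 = 771.0000
s̄ = (13.3 + 1.9 + 7.8 + 11.8 + 8.4 + 7.4 + 9.8 + 8.3 + 11.7 + 8.9 + 7.0) / 11 = 8.7545
LCL = X̄̄ − A₃·s̄ = 771.0000 − 1.182 × 8.7545 = 760.6521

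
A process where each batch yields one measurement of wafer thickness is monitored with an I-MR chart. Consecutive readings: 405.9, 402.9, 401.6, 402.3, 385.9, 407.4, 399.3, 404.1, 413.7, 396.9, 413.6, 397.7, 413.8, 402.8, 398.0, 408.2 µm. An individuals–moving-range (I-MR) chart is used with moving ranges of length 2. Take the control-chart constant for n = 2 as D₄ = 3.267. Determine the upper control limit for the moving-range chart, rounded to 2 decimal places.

Moving ranges: 3.0, 1.3, 0.7, 16.4, 21.5, 8.1, 4.8, 9.6, 16.8, 16.7, 15.9, 16.1, 11.0, 4.8, 10.2; M̄R̄ = 156.9000 / 15 = 10.4600
UCL_MR = D₄·M̄R̄ = 3.267 × 10.4600 = 34.1728

34.17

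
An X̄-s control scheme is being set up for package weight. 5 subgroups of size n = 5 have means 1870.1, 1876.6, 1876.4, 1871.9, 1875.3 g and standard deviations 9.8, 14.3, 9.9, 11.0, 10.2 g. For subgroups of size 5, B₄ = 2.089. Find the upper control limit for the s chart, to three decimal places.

s̄ = (9.8 + 14.3 + 9.9 + 11.0 + 10.2) / 5 = 11.0400
UCL_s = B₄·s̄ = 2.089 × 11.0400 = 23.0626

23.063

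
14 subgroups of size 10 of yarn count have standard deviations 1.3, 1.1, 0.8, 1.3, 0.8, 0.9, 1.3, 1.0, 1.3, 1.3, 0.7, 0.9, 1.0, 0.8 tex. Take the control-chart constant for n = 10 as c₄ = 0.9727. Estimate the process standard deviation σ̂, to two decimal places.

1.06

s̄ = (1.3 + 1.1 + 0.8 + 1.3 + 0.8 + 0.9 + 1.3 + 1.0 + 1.3 + 1.3 + 0.7 + 0.9 + 1.0 + 0.8) / 14 = 1.0357
σ̂ = s̄ / c₄ = 1.0357 / 0.9727 = 1.0648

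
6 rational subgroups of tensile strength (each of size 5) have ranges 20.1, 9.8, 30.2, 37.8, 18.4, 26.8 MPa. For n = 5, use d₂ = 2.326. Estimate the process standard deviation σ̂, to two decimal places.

10.25

R̄ = (20.1 + 9.8 + 30.2 + 37.8 + 18.4 + 26.8) / 6 = 23.8500
σ̂ = R̄ / d₂ = 23.8500 / 2.326 = 10.2537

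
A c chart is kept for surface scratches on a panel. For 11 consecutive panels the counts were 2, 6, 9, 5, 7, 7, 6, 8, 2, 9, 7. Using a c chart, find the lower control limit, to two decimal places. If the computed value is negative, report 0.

c̄ = (2 + 6 + 9 + 5 + 7 + 7 + 6 + 8 + 2 + 9 + 7) / 11 = 68 / 11 = 6.1818
LCL = c̄ − 3√c̄ = 6.1818 − 3 × 2.4863 = -1.2772 → 0 (cannot be negative)

0.00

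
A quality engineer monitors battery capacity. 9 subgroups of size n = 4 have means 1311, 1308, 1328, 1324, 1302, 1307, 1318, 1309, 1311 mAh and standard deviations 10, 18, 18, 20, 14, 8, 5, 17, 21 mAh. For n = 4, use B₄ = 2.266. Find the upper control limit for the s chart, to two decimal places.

s̄ = (10 + 18 + 18 + 20 + 14 + 8 + 5 + 17 + 21) / 9 = 14.5556
UCL_s = B₄·s̄ = 2.266 × 14.5556 = 32.9829

32.98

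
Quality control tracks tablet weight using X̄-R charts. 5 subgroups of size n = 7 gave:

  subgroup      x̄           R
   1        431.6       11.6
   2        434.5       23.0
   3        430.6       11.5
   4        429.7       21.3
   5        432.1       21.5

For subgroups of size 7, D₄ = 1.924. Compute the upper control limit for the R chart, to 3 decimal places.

34.209

R̄ = (11.6 + 23.0 + 11.5 + 21.3 + 21.5) / 5 = 88.9000 / 5 = 17.7800
UCL_R = D₄·R̄ = 1.924 × 17.7800 = 34.2087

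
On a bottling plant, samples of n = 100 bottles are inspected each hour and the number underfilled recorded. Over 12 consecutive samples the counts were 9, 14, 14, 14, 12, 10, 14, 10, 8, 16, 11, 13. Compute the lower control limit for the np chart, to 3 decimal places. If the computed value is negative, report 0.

2.305

p̄ = Σdᵢ / (k·n) = 145 / (12 × 100) = 0.12083
LCL = np̄ − 3·√(np̄(1−p̄)) = 12.0833 − 3 × 3.2593 = 2.3053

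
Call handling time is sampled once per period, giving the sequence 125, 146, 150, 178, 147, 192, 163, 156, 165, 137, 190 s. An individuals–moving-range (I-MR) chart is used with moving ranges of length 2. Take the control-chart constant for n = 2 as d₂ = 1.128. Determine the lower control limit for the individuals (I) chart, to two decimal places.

91.18

X̄ = (125 + 146 + 150 + 178 + 147 + 192 + 163 + 156 + 165 + 137 + 190) / 11 = 159.0000
Moving ranges: 21, 4, 28, 31, 45, 29, 7, 9, 28, 53; M̄R̄ = 255.0000 / 10 = 25.5000
LCL = X̄ − 3·M̄R̄/d₂ = 159.0000 − 3 × 25.5000 / 1.128 = 91.1809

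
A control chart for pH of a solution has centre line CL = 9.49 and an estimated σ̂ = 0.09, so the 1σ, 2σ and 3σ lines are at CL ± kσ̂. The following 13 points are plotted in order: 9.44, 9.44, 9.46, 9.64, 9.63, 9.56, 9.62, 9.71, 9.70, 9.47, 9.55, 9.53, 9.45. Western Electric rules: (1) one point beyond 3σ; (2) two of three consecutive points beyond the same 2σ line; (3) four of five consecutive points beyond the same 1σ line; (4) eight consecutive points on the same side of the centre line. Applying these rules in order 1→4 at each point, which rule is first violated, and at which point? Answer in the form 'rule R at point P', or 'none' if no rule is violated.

rule 3 at point 8

Zone of each point (C = within 1σ̂, B = 1σ̂–2σ̂, A = 2σ̂–3σ̂, * = beyond 3σ̂; sign = side of CL): 1:-C, 2:-C, 3:-C, 4:+B, 5:+B, 6:+C, 7:+B, 8:+A, 9:+A, 10:-C, 11:+C, 12:+C, 13:-C
Rule 3 (four of five consecutive points beyond the same 1σ limit) is satisfied at point 8.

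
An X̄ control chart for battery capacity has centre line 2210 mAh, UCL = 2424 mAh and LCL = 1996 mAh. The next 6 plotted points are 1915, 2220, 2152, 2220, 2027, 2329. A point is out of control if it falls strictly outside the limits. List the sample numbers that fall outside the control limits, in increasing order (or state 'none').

1

Compare each point to [1996, 2424]: sample 1 = 1915 < LCL.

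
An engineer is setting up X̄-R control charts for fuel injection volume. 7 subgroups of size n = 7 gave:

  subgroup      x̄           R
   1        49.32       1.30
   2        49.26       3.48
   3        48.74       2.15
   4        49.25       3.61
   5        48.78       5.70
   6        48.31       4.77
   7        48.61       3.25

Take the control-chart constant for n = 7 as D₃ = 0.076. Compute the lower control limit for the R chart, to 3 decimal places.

R̄ = (1.30 + 3.48 + 2.15 + 3.61 + 5.70 + 4.77 + 3.25) / 7 = 24.2600 / 7 = 3.4657
LCL_R = D₃·R̄ = 0.076 × 3.4657 = 0.2634

0.263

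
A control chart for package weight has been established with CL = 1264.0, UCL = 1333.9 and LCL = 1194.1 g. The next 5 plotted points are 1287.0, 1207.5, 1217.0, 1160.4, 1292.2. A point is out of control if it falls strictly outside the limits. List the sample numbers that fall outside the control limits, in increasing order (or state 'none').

4

Compare each point to [1194.1, 1333.9]: sample 4 = 1160.4 < LCL.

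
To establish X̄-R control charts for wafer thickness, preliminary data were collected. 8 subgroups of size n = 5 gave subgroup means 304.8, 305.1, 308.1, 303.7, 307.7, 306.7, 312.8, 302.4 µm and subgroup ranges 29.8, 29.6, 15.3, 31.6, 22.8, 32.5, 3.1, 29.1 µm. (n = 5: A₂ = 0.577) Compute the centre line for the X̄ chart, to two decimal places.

306.41

X̄̄ = (304.8 + 305.1 + 308.1 + 303.7 + 307.7 + 306.7 + 312.8 + 302.4) / 8 = 2451.3000 / 8 = 306.4125
CL = X̄̄ = 306.4125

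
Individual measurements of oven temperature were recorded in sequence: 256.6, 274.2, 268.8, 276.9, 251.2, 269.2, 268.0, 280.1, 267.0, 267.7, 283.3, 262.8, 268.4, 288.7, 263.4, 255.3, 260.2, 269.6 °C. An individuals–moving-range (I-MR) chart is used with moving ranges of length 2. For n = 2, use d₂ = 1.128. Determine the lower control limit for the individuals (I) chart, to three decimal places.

X̄ = (256.6 + 274.2 + 268.8 + 276.9 + 251.2 + 269.2 + 268.0 + 280.1 + 267.0 + 267.7 + 283.3 + 262.8 + 268.4 + 288.7 + 263.4 + 255.3 + 260.2 + 269.6) / 18 = 268.4111
Moving ranges: 17.6, 5.4, 8.1, 25.7, 18.0, 1.2, 12.1, 13.1, 0.7, 15.6, 20.5, 5.6, 20.3, 25.3, 8.1, 4.9, 9.4; M̄R̄ = 211.6000 / 17 = 12.4471
LCL = X̄ − 3·M̄R̄/d₂ = 268.4111 − 3 × 12.4471 / 1.128 = 235.3072

235.307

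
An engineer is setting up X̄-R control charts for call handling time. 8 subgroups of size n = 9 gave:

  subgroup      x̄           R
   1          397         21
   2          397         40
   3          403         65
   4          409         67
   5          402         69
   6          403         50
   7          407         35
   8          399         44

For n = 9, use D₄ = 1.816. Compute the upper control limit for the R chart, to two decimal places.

R̄ = (21 + 40 + 65 + 67 + 69 + 50 + 35 + 44) / 8 = 391.0000 / 8 = 48.8750
UCL_R = D₄·R̄ = 1.816 × 48.8750 = 88.7570

88.76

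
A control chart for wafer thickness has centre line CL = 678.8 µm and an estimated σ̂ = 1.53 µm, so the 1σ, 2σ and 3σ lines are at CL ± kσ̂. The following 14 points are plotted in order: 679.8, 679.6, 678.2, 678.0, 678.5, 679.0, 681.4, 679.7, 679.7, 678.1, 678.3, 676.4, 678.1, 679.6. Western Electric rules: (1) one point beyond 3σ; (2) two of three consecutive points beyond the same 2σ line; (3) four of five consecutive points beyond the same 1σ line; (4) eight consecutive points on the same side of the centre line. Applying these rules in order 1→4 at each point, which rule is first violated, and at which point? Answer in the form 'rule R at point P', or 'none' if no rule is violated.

none

Zone of each point (C = within 1σ̂, B = 1σ̂–2σ̂, A = 2σ̂–3σ̂, * = beyond 3σ̂; sign = side of CL): 1:+C, 2:+C, 3:-C, 4:-C, 5:-C, 6:+C, 7:+B, 8:+C, 9:+C, 10:-C, 11:-C, 12:-B, 13:-C, 14:+C
No rule fires across all 14 points.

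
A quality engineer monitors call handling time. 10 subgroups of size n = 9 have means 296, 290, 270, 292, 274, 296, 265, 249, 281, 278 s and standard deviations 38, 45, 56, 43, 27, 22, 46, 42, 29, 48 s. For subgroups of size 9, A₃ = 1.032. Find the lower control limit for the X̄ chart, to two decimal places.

238.23

X̄̄ = (296 + 290 + 270 + 292 + 274 + 296 + 265 + 249 + 281 + 278) / 10 = 279.1000
s̄ = (38 + 45 + 56 + 43 + 27 + 22 + 46 + 42 + 29 + 48) / 10 = 39.6000
LCL = X̄̄ − A₃·s̄ = 279.1000 − 1.032 × 39.6000 = 238.2328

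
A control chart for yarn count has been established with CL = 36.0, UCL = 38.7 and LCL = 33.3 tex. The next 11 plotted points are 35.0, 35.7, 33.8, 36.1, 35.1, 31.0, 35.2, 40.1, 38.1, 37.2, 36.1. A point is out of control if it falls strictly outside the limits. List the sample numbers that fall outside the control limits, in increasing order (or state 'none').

Compare each point to [33.3, 38.7]: sample 6 = 31.0 < LCL; sample 8 = 40.1 > UCL.

6, 8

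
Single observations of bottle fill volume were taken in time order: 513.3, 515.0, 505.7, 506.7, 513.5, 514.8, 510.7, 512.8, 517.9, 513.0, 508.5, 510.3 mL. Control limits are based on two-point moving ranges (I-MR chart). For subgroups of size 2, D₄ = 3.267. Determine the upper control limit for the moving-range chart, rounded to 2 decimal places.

12.65

Moving ranges: 1.7, 9.3, 1.0, 6.8, 1.3, 4.1, 2.1, 5.1, 4.9, 4.5, 1.8; M̄R̄ = 42.6000 / 11 = 3.8727
UCL_MR = D₄·M̄R̄ = 3.267 × 3.8727 = 12.6522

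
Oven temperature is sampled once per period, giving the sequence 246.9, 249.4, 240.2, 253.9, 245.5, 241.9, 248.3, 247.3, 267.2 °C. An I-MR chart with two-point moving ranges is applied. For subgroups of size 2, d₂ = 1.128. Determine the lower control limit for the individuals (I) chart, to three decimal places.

227.446

X̄ = (246.9 + 249.4 + 240.2 + 253.9 + 245.5 + 241.9 + 248.3 + 247.3 + 267.2) / 9 = 248.9556
Moving ranges: 2.5, 9.2, 13.7, 8.4, 3.6, 6.4, 1.0, 19.9; M̄R̄ = 64.7000 / 8 = 8.0875
LCL = X̄ − 3·M̄R̄/d₂ = 248.9556 − 3 × 8.0875 / 1.128 = 227.4462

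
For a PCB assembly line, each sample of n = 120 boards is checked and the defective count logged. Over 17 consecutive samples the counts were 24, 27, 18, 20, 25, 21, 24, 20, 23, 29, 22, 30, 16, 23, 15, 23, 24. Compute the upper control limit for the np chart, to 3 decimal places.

p̄ = Σdᵢ / (k·n) = 384 / (17 × 120) = 0.18824
UCL = np̄ + 3·√(np̄(1−p̄)) = 22.5882 + 3 × √(22.5882×0.81176) = 22.5882 + 3 × 4.2821 = 35.4345

35.435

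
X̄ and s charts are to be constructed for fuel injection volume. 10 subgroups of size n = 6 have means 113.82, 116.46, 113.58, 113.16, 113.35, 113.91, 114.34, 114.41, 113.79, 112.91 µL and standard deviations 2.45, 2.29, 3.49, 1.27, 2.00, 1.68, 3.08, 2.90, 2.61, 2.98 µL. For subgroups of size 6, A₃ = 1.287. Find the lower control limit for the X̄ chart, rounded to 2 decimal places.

110.79

X̄̄ = (113.82 + 116.46 + 113.58 + 113.16 + 113.35 + 113.91 + 114.34 + 114.41 + 113.79 + 112.91) / 10 = 113.9730
s̄ = (2.45 + 2.29 + 3.49 + 1.27 + 2.00 + 1.68 + 3.08 + 2.90 + 2.61 + 2.98) / 10 = 2.4750
LCL = X̄̄ − A₃·s̄ = 113.9730 − 1.287 × 2.4750 = 110.7877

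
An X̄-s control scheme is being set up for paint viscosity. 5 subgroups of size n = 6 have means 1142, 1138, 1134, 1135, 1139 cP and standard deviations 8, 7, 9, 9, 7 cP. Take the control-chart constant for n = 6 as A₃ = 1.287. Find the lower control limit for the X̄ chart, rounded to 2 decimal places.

1127.30

X̄̄ = (1142 + 1138 + 1134 + 1135 + 1139) / 5 = 1137.6000
s̄ = (8 + 7 + 9 + 9 + 7) / 5 = 8.0000
LCL = X̄̄ − A₃·s̄ = 1137.6000 − 1.287 × 8.0000 = 1127.3040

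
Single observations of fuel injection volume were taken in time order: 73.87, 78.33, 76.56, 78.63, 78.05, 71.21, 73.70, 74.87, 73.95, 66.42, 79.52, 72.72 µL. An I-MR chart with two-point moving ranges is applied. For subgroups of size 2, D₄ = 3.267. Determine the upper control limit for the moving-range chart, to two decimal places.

Moving ranges: 4.46, 1.77, 2.07, 0.58, 6.84, 2.49, 1.17, 0.92, 7.53, 13.10, 6.80; M̄R̄ = 47.7300 / 11 = 4.3391
UCL_MR = D₄·M̄R̄ = 3.267 × 4.3391 = 14.1758

14.18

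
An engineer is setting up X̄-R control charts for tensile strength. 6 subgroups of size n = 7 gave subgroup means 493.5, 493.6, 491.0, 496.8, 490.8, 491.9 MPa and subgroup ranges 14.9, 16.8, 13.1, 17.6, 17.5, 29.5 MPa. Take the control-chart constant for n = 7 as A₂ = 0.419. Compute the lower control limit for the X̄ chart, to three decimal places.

485.294

X̄̄ = (493.5 + 493.6 + 491.0 + 496.8 + 490.8 + 491.9) / 6 = 2957.6000 / 6 = 492.9333
R̄ = (14.9 + 16.8 + 13.1 + 17.6 + 17.5 + 29.5) / 6 = 109.4000 / 6 = 18.2333
LCL = X̄̄ − A₂·R̄ = 492.9333 − 0.419 × 18.2333 = 485.2936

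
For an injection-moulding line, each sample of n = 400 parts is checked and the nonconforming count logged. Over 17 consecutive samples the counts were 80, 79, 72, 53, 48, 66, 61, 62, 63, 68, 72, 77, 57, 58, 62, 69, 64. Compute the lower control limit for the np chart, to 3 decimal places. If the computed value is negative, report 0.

p̄ = Σdᵢ / (k·n) = 1111 / (17 × 400) = 0.16338
LCL = np̄ − 3·√(np̄(1−p̄)) = 65.3529 − 3 × 7.3943 = 43.1701

43.170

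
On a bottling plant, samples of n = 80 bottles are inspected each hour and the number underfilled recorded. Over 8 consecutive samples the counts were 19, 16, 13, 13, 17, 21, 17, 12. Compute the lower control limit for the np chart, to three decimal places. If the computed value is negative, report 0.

5.267

p̄ = Σdᵢ / (k·n) = 128 / (8 × 80) = 0.20000
LCL = np̄ − 3·√(np̄(1−p̄)) = 16.0000 − 3 × 3.5777 = 5.2669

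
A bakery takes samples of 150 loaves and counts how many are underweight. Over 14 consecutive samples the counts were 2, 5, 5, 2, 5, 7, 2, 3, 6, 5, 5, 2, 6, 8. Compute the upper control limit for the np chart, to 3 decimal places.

p̄ = Σdᵢ / (k·n) = 63 / (14 × 150) = 0.03000
UCL = np̄ + 3·√(np̄(1−p̄)) = 4.5000 + 3 × √(4.5000×0.97000) = 4.5000 + 3 × 2.0893 = 10.7678

10.768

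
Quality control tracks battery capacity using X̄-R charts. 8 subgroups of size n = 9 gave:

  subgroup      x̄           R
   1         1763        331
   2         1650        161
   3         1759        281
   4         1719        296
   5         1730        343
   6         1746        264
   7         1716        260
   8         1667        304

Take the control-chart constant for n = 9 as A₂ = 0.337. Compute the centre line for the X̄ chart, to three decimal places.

1718.750

X̄̄ = (1763 + 1650 + 1759 + 1719 + 1730 + 1746 + 1716 + 1667) / 8 = 13750.0000 / 8 = 1718.7500
CL = X̄̄ = 1718.7500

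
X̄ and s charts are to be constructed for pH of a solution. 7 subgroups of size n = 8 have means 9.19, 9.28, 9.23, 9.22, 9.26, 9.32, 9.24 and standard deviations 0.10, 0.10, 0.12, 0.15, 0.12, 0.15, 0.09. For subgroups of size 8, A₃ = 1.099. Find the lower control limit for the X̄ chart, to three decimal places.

X̄̄ = (9.19 + 9.28 + 9.23 + 9.22 + 9.26 + 9.32 + 9.24) / 7 = 9.2486
s̄ = (0.10 + 0.10 + 0.12 + 0.15 + 0.12 + 0.15 + 0.09) / 7 = 0.1186
LCL = X̄̄ − A₃·s̄ = 9.2486 − 1.099 × 0.1186 = 9.1183

9.118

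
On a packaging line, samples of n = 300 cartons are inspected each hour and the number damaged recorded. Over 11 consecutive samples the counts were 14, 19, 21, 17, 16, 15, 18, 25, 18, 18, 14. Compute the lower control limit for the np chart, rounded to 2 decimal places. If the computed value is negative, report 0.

5.48

p̄ = Σdᵢ / (k·n) = 195 / (11 × 300) = 0.05909
LCL = np̄ − 3·√(np̄(1−p̄)) = 17.7273 − 3 × 4.0841 = 5.4750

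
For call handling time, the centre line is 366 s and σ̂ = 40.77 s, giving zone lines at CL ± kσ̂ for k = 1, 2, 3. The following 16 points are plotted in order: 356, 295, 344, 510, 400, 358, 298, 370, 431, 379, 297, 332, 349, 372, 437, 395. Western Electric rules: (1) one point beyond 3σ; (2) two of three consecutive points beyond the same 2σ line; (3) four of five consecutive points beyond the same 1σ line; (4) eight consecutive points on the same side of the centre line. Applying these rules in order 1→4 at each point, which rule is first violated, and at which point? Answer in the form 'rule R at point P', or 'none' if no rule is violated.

Zone of each point (C = within 1σ̂, B = 1σ̂–2σ̂, A = 2σ̂–3σ̂, * = beyond 3σ̂; sign = side of CL): 1:-C, 2:-B, 3:-C, 4:+*, 5:+C, 6:-C, 7:-B, 8:+C, 9:+B, 10:+C, 11:-B, 12:-C, 13:-C, 14:+C, 15:+B, 16:+C
Rule 1 (one point beyond the 3σ limits) is satisfied at point 4.

rule 1 at point 4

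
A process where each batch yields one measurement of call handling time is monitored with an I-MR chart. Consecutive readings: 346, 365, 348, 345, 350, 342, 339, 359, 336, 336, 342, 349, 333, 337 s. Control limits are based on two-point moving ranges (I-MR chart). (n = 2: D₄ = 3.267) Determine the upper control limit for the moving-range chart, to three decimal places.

32.921

Moving ranges: 19, 17, 3, 5, 8, 3, 20, 23, 0, 6, 7, 16, 4; M̄R̄ = 131.0000 / 13 = 10.0769
UCL_MR = D₄·M̄R̄ = 3.267 × 10.0769 = 32.9213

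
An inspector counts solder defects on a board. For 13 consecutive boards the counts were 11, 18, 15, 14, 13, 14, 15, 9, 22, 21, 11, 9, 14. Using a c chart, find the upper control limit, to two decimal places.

c̄ = (11 + 18 + 15 + 14 + 13 + 14 + 15 + 9 + 22 + 21 + 11 + 9 + 14) / 13 = 186 / 13 = 14.3077
UCL = c̄ + 3√c̄ = 14.3077 + 3 × √14.3077 = 14.3077 + 3 × 3.7826 = 25.6553

25.66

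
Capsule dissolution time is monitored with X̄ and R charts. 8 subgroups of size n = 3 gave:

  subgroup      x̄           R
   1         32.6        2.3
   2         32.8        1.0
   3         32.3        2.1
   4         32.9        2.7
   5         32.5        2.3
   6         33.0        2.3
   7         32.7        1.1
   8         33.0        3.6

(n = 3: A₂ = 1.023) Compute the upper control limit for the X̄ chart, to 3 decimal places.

34.950

X̄̄ = (32.6 + 32.8 + 32.3 + 32.9 + 32.5 + 33.0 + 32.7 + 33.0) / 8 = 261.8000 / 8 = 32.7250
R̄ = (2.3 + 1.0 + 2.1 + 2.7 + 2.3 + 2.3 + 1.1 + 3.6) / 8 = 17.4000 / 8 = 2.1750
UCL = X̄̄ + A₂·R̄ = 32.7250 + 1.023 × 2.1750 = 34.9500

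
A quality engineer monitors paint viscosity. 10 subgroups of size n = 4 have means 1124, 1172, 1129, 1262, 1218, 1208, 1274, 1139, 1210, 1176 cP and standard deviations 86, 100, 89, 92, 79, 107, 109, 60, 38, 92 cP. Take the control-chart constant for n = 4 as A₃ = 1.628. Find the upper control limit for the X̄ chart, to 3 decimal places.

X̄̄ = (1124 + 1172 + 1129 + 1262 + 1218 + 1208 + 1274 + 1139 + 1210 + 1176) / 10 = 1191.2000
s̄ = (86 + 100 + 89 + 92 + 79 + 107 + 109 + 60 + 38 + 92) / 10 = 85.2000
UCL = X̄̄ + A₃·s̄ = 1191.2000 + 1.628 × 85.2000 = 1329.9056

1329.906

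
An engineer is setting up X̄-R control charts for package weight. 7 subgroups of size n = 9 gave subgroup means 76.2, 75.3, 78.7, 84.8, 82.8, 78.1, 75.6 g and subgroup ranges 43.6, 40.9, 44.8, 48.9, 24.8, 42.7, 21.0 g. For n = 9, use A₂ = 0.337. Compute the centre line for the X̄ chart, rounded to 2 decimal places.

X̄̄ = (76.2 + 75.3 + 78.7 + 84.8 + 82.8 + 78.1 + 75.6) / 7 = 551.5000 / 7 = 78.7857
CL = X̄̄ = 78.7857

78.79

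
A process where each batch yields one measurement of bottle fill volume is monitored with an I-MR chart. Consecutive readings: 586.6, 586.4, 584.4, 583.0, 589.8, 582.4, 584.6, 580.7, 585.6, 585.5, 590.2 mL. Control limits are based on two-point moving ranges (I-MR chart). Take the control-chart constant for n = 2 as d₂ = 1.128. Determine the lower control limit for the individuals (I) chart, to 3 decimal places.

X̄ = (586.6 + 586.4 + 584.4 + 583.0 + 589.8 + 582.4 + 584.6 + 580.7 + 585.6 + 585.5 + 590.2) / 11 = 585.3818
Moving ranges: 0.2, 2.0, 1.4, 6.8, 7.4, 2.2, 3.9, 4.9, 0.1, 4.7; M̄R̄ = 33.6000 / 10 = 3.3600
LCL = X̄ − 3·M̄R̄/d₂ = 585.3818 − 3 × 3.3600 / 1.128 = 576.4456

576.446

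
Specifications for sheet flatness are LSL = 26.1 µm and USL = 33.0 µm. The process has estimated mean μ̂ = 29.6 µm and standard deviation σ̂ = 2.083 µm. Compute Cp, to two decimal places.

0.55

Cp = (USL − LSL) / (6σ̂) = (33.0 − 26.1) / (6 × 2.083) = 6.9000 / 12.4980 = 0.5521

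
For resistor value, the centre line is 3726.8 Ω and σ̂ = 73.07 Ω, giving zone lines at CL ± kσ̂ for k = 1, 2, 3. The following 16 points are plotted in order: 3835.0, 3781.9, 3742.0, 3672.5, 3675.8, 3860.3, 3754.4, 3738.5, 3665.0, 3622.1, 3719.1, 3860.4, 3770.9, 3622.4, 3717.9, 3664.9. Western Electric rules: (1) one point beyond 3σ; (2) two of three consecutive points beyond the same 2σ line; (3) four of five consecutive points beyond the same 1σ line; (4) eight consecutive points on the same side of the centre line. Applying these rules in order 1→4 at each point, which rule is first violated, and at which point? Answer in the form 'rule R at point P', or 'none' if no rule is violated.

none

Zone of each point (C = within 1σ̂, B = 1σ̂–2σ̂, A = 2σ̂–3σ̂, * = beyond 3σ̂; sign = side of CL): 1:+B, 2:+C, 3:+C, 4:-C, 5:-C, 6:+B, 7:+C, 8:+C, 9:-C, 10:-B, 11:-C, 12:+B, 13:+C, 14:-B, 15:-C, 16:-C
No rule fires across all 16 points.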